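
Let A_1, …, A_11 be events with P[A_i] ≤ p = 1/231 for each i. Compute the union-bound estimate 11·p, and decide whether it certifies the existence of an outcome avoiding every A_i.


Union bound: P[∪_{i=1}^{11} A_i] ≤ Σ_i P[A_i] ≤ 11·p = 11·(1/231) = 1/21.
Numerically: 1/21 ≈ 0.0476.
Is 1/21 < 1? YES.
Since P[∪ A_i] ≤ 1/21 < 1, the complement has P[∩ A_i^c] ≥ 1 − 1/21 = 20/21 > 0, so some outcome avoids every A_i.

11·p = 1/21 ≈ 0.0476; existence CERTIFIED by the union bound.


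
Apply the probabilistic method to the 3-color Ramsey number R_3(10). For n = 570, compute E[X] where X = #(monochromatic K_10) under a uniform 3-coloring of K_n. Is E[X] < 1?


E[X] = C(570, 10) · 3^{1 − 45} = 921524823451961408691 · 3^{−44} = 921524823451961408691/984770902183611232881.
As a reduced fraction: E[X] = 34130549016739311433/36472996377170786403 ≈ 0.93578.
Is E[X] < 1? YES.
Since E[X] < 1, there exists a 3-coloring of K_{570} with no monochromatic K_10; hence R_3(10) > 570.

E[X] = 34130549016739311433/36472996377170786403 ≈ 0.93578; E[X] < 1, so R_3(10) > 570.


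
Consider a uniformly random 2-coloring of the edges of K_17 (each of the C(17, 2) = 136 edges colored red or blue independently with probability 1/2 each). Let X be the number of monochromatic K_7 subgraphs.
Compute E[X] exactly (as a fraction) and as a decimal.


Let X = Σ_S X_S over the C(17, 7) = 19448 subsets S of size 7, where X_S = 1 if the K_7 on S is monochromatic.
For a fixed S, the K_7 on S has C(7, 2) = 21 edges. P[all 21 edges red] = (1/2)^21, and likewise for blue, so P[monochromatic] = 2·(1/2)^21 = 2^{1 − 21} = 1/1048576.
Summing: E[X] = C(17, 7) · 2^{1 − 21} = 19448 · 1/1048576 = 2431/131072.
Numerically: E[X] ≈ 0.019.

E[X] = C(17,7)·2^(1−C(7,2)) = 2431/131072 ≈ 0.019.


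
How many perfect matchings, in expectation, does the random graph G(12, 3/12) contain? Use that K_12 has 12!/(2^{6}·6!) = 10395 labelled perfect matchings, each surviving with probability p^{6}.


K_12 has 12!/(2^{6}·6!) = 10395 labelled perfect matchings.
For each such perfect matching H, let X_H = 1 if all 6 edges of H are present in G. Then P[X_H = 1] = p^{6} = (1/4)^{6} = 1/4096.
Summing the indicators: E[X] = Σ_H E[X_H] = 10395 · p^{6} = 10395 · 1/4096 = 10395/4096.
Numerically: E[X] ≈ 2.54.

E[X] = 10395 · (1/4)^{6} = 10395/4096 ≈ 2.54.


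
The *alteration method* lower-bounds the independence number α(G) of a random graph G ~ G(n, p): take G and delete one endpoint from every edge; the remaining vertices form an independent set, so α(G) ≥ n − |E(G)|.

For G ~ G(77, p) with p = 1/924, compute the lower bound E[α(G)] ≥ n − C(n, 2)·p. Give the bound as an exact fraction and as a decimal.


E[|E(G)|] = C(77, 2)·p = 2926 · (1/924) = 19/6.
E[α(G)] ≥ n − E[|E(G)|] = 77 − 19/6 = 443/6.
Numerically: ≈ 73.83333.
(This is only a lower bound; the true E[α(G)] may be larger.)

E[α(G)] ≥ 443/6 ≈ 73.83333.


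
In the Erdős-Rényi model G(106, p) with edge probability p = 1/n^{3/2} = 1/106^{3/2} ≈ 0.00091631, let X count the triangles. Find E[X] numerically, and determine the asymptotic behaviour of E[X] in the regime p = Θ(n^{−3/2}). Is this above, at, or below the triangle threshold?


Number of potential triangles: C(106, 3) = 192920.
Each occurs with probability p³ ≈ (0.00091631)³ ≈ 7.6934938e-10.
By linearity: E[X] = C(106, 3)·p³ ≈ 192920 · 7.6934938e-10 ≈ 0.00015.
Since α = 3/2 > 1, p = c/n^{3/2} = o(1/n) is below the triangle threshold p ~ 1/n. Asymptotically E[X] ~ (c³/6)·n^{3(1−α)} = (1³/6)·n^{-1.5} → 0, so by Markov's inequality G has no triangles w.h.p.

E[X] ≈ 0.00015; in regime p = Θ(1/n^{3/2}) E[X] tends to 0 (below the triangle threshold p ~ 1/n).


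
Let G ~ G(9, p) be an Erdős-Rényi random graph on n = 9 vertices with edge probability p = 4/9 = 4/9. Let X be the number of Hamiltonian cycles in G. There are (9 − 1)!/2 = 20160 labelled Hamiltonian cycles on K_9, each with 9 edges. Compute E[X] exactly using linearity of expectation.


K_9 has (9 − 1)!/2 = 20160 labelled Hamiltonian cycles.
For each such Hamiltonian cycle H, let X_H = 1 if all 9 edges of H are present in G. Then P[X_H = 1] = p^{9} = (4/9)^{9} = 262144/387420489.
Summing the indicators: E[X] = Σ_H E[X_H] = 20160 · p^{9} = 20160 · 262144/387420489 = 587202560/43046721.
Numerically: E[X] ≈ 13.641.

E[X] = 20160 · (4/9)^{9} = 587202560/43046721 ≈ 13.641.


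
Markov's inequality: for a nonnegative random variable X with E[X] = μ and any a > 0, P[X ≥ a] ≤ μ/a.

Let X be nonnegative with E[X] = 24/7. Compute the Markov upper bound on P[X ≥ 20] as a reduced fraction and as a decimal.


μ = E[X] = 24/7, a = 20.
Markov: P[X ≥ 20] ≤ μ/a = (24/7)/20 = 6/35.
Numerically: ≈ 0.171429.
(Since a = 20 > μ = 3.428571, the bound 6/35 is < 1 and informative.)

P[X ≥ 20] ≤ 6/35 ≈ 0.171429.


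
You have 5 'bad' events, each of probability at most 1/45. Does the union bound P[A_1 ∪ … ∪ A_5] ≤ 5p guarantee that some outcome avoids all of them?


Union bound: P[∪_{i=1}^{5} A_i] ≤ Σ_i P[A_i] ≤ 5·p = 5·(1/45) = 1/9.
Numerically: 1/9 ≈ 0.11111.
Is 1/9 < 1? YES.
Since P[∪ A_i] ≤ 1/9 < 1, the complement has P[∩ A_i^c] ≥ 1 − 1/9 = 8/9 > 0, so some outcome avoids every A_i.

5·p = 1/9 ≈ 0.11111; existence CERTIFIED by the union bound.


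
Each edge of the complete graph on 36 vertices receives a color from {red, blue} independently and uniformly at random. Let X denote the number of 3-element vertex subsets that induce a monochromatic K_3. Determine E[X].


Let X = Σ_S X_S over the C(36, 3) = 7140 subsets S of size 3, where X_S = 1 if the K_3 on S is monochromatic.
For a fixed S, the K_3 on S has C(3, 2) = 3 edges. P[all 3 edges red] = (1/2)^3, and likewise for blue, so P[monochromatic] = 2·(1/2)^3 = 2^{1 − 3} = 1/4.
By linearity: E[X] = C(36, 3) · 2^{1 − 3} = 7140 · 1/4 = 1785.
Numerically: E[X] ≈ 1785.000000.

E[X] = C(36,3)·2^(1−C(3,2)) = 1785 ≈ 1785.000000.


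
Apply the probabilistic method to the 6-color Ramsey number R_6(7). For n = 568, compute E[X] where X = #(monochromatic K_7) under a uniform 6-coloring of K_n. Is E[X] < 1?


E[X] = C(568, 7) · 6^{1 − 21} = 3646611956239704 · 6^{−20} = 3646611956239704/3656158440062976.
As a reduced fraction: E[X] = 16882462760369/16926659444736 ≈ 0.9973889.
Is E[X] < 1? YES.
Since E[X] < 1, there exists a 6-coloring of K_{568} with no monochromatic K_7; hence R_6(7) > 568.

E[X] = 16882462760369/16926659444736 ≈ 0.9973889; E[X] < 1, so R_6(7) > 568.


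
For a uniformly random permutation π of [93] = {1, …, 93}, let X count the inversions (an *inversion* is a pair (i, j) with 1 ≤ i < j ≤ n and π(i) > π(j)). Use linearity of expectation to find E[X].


Write X = Σ X_I over the C(93, 2) = 4278 pairs i < j, with X_I the indicator of one inversion.
There are 4278 indicators.
For each fixed pair i < j, the values π(i) and π(j) are two distinct elements of {1, …, 93} in uniformly random order; by symmetry P[π(i) > π(j)] = 1/2.
By linearity: E[X] = 4278 · (1/2) = C(93, 2) · (1/2) = 4278/2 = 2139 ≈ 2139.000000.

E[X] = 2139 = 2139.000000.


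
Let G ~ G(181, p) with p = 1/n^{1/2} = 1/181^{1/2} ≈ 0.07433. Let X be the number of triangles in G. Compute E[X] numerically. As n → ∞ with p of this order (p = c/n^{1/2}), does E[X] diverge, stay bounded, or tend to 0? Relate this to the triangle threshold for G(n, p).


Number of potential triangles: C(181, 3) = 971970.
Each occurs with probability p³ ≈ (0.07433)³ ≈ 4.106597e-04.
By linearity: E[X] = C(181, 3)·p³ ≈ 971970 · 4.106597e-04 ≈ 399.1490.
Since α = 1/2 < 1, p = c/n^{1/2} ≫ 1/n is above the triangle threshold p ~ 1/n. Asymptotically E[X] ~ (c³/6)·n^{3(1−α)} = (1³/6)·n^{1.5} → ∞; triangles are abundant w.h.p.

E[X] ≈ 399.1490; in regime p = Θ(1/n^{1/2}) E[X] diverges (above the triangle threshold p ~ 1/n).


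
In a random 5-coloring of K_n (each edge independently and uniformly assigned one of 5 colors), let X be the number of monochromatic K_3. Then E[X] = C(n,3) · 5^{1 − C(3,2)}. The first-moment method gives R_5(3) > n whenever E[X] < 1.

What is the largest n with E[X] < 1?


We need C(n, 3) · 5^{1 − 3} < 1, i.e. C(n, 3) < 5^{3 − 1} = 25.
Check values of n near the boundary:
  n = 3: C(3, 3) = 1; 1 < 25? YES
  n = 4: C(4, 3) = 4; 4 < 25? YES
  n = 5: C(5, 3) = 10; 10 < 25? YES
  n = 6: C(6, 3) = 20; 20 < 25? YES
  n = 7: C(7, 3) = 35; 35 < 25? NO
  n = 8: C(8, 3) = 56; 56 < 25? NO
  n = 9: C(9, 3) = 84; 84 < 25? NO
The largest n with C(n, 3) < 25 is n = 6 (where E[X] = 4/5 ≈ 0.800000). Hence R_5(3) > 6, i.e. R_5(3) ≥ 7.

Largest n = 6; hence R_5(3) > 6.


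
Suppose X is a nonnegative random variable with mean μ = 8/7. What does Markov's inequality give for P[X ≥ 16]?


μ = E[X] = 8/7, a = 16.
Markov: P[X ≥ 16] ≤ μ/a = (8/7)/16 = 1/14.
Numerically: ≈ 0.0714.
(Since a = 16 > μ = 1.1429, the bound 1/14 is < 1 and informative.)

P[X ≥ 16] ≤ 1/14 ≈ 0.0714.


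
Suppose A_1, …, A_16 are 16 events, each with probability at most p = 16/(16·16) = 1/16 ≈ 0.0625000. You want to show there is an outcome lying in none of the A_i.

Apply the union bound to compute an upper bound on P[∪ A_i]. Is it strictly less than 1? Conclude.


Union bound: P[∪_{i=1}^{16} A_i] ≤ Σ_i P[A_i] ≤ 16·p = 16·(1/16) = 1.
Numerically: 1 ≈ 1.0000000.
Is 1 < 1? NO.
Since the bound 1 is ≥ 1, the union bound is uninformative here; it does NOT by itself certify existence.

16·p = 1 ≈ 1.0000000; existence NOT certified by the union bound.


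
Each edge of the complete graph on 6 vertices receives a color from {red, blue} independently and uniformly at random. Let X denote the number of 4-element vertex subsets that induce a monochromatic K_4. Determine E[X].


Let X = Σ_S X_S over the C(6, 4) = 15 subsets S of size 4, where X_S = 1 if the K_4 on S is monochromatic.
For a fixed S, the K_4 on S has C(4, 2) = 6 edges. P[all 6 edges red] = (1/2)^6, and likewise for blue, so P[monochromatic] = 2·(1/2)^6 = 2^{1 − 6} = 1/32.
By linearity of expectation: E[X] = C(6, 4) · 2^{1 − 6} = 15 · 1/32 = 15/32.
Numerically: E[X] ≈ 0.4688.

E[X] = C(6,4)·2^(1−C(4,2)) = 15/32 ≈ 0.4688.


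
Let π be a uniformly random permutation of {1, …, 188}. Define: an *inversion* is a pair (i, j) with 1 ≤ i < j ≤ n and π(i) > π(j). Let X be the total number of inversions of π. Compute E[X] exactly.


Write X = Σ X_I over the C(188, 2) = 17578 pairs i < j, with X_I the indicator of one inversion.
There are 17578 indicators.
For each fixed pair i < j, the values π(i) and π(j) are two distinct elements of {1, …, 188} in uniformly random order; by symmetry P[π(i) > π(j)] = 1/2.
By linearity: E[X] = 17578 · (1/2) = C(188, 2) · (1/2) = 17578/2 = 8789 ≈ 8789.000.

E[X] = 8789 = 8789.000.


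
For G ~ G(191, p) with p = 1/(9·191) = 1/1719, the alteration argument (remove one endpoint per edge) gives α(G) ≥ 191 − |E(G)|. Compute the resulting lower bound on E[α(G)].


E[|E(G)|] = C(191, 2)·p = 18145 · (1/1719) = 95/9.
E[α(G)] ≥ n − E[|E(G)|] = 191 − 95/9 = 1624/9.
Numerically: ≈ 180.44444.
(This is only a lower bound; the true E[α(G)] may be larger.)

E[α(G)] ≥ 1624/9 ≈ 180.44444.


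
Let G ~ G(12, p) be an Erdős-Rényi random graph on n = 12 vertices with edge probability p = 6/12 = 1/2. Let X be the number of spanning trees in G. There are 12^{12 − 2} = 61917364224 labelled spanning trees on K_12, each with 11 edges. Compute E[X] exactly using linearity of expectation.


K_12 has 12^{12 − 2} = 61917364224 labelled spanning trees.
For each such spanning tree H, let X_H = 1 if all 11 edges of H are present in G. Then P[X_H = 1] = p^{11} = (1/2)^{11} = 1/2048.
By linearity: E[X] = Σ_H E[X_H] = 61917364224 · p^{11} = 61917364224 · 1/2048 = 30233088.
Numerically: E[X] ≈ 3.0233e+07.

E[X] = 61917364224 · (1/2)^{11} = 30233088 ≈ 3.0233e+07.


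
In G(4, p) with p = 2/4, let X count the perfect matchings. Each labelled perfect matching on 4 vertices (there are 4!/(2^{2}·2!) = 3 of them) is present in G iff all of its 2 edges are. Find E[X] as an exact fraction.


K_4 has 4!/(2^{2}·2!) = 3 labelled perfect matchings.
For each such perfect matching H, let X_H = 1 if all 2 edges of H are present in G. Then P[X_H = 1] = p^{2} = (1/2)^{2} = 1/4.
By linearity of expectation: E[X] = Σ_H E[X_H] = 3 · p^{2} = 3 · 1/4 = 3/4.
Numerically: E[X] ≈ 0.75.

E[X] = 3 · (1/2)^{2} = 3/4 ≈ 0.75.


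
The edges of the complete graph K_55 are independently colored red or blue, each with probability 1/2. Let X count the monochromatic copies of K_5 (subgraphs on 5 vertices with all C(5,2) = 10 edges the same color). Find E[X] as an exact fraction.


Let X = Σ_S X_S over the C(55, 5) = 3478761 subsets S of size 5, where X_S = 1 if the K_5 on S is monochromatic.
For a fixed S, the K_5 on S has C(5, 2) = 10 edges. P[all 10 edges red] = (1/2)^10, and likewise for blue, so P[monochromatic] = 2·(1/2)^10 = 2^{1 − 10} = 1/512.
By linearity of expectation: E[X] = C(55, 5) · 2^{1 − 10} = 3478761 · 1/512 = 3478761/512.
Numerically: E[X] ≈ 6794.455.

E[X] = C(55,5)·2^(1−C(5,2)) = 3478761/512 ≈ 6794.455.


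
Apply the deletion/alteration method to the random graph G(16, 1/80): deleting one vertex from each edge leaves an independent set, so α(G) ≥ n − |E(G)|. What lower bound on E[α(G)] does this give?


E[|E(G)|] = C(16, 2)·p = 120 · (1/80) = 3/2.
E[α(G)] ≥ n − E[|E(G)|] = 16 − 3/2 = 29/2.
Numerically: ≈ 14.50000.
(This is only a lower bound; the true E[α(G)] may be larger.)

E[α(G)] ≥ 29/2 ≈ 14.50000.


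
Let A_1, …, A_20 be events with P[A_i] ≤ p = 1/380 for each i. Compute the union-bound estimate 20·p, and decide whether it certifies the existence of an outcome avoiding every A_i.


Union bound: P[∪_{i=1}^{20} A_i] ≤ Σ_i P[A_i] ≤ 20·p = 20·(1/380) = 1/19.
Numerically: 1/19 ≈ 0.052632.
Is 1/19 < 1? YES.
Since P[∪ A_i] ≤ 1/19 < 1, the complement has P[∩ A_i^c] ≥ 1 − 1/19 = 18/19 > 0, so some outcome avoids every A_i.

20·p = 1/19 ≈ 0.052632; existence CERTIFIED by the union bound.


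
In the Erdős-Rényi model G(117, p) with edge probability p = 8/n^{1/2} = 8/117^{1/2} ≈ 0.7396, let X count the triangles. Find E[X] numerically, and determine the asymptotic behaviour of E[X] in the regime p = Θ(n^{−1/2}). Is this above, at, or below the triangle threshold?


Number of potential triangles: C(117, 3) = 260130.
Each occurs with probability p³ ≈ (0.7396)³ ≈ 4.04567664e-01.
By linearity: E[X] = C(117, 3)·p³ ≈ 260130 · 4.04567664e-01 ≈ 105240.186562.
Since α = 1/2 < 1, p = c/n^{1/2} ≫ 1/n is above the triangle threshold p ~ 1/n. Asymptotically E[X] ~ (c³/6)·n^{3(1−α)} = (8³/6)·n^{1.5} → ∞; triangles are abundant w.h.p.

E[X] ≈ 105240.186562; in regime p = Θ(1/n^{1/2}) E[X] diverges (above the triangle threshold p ~ 1/n).


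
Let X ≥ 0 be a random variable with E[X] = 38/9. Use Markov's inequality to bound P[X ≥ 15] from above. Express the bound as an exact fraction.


μ = E[X] = 38/9, a = 15.
Markov: P[X ≥ 15] ≤ μ/a = (38/9)/15 = 38/135.
Numerically: ≈ 0.281.
(Since a = 15 > μ = 4.222, the bound 38/135 is < 1 and informative.)

P[X ≥ 15] ≤ 38/135 ≈ 0.281.


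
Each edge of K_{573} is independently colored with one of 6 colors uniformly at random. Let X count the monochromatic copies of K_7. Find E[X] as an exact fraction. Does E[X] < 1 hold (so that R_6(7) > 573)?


E[X] = C(573, 7) · 6^{1 − 21} = 3878597732564412 · 6^{−20} = 3878597732564412/3656158440062976.
As a reduced fraction: E[X] = 11970980656063/11284439629824 ≈ 1.061.
Is E[X] < 1? NO.
Since E[X] ≥ 1, the first-moment bound is inconclusive at n = 573; it does NOT by itself certify R_6(7) > 573.

E[X] = 11970980656063/11284439629824 ≈ 1.061; E[X] ≥ 1; first-moment method inconclusive here.


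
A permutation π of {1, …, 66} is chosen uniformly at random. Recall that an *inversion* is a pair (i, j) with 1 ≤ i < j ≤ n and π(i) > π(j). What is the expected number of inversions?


Write X = Σ X_I over the C(66, 2) = 2145 pairs i < j, with X_I the indicator of one inversion.
There are 2145 indicators.
For each fixed pair i < j, the values π(i) and π(j) are two distinct elements of {1, …, 66} in uniformly random order; by symmetry P[π(i) > π(j)] = 1/2.
By linearity: E[X] = 2145 · (1/2) = C(66, 2) · (1/2) = 2145/2 = 2145/2 ≈ 1072.500000.

E[X] = 2145/2 = 1072.500000.


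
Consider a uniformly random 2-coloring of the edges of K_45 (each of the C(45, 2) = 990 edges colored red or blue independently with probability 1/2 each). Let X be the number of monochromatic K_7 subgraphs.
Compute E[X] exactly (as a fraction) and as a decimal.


Let X = Σ_S X_S over the C(45, 7) = 45379620 subsets S of size 7, where X_S = 1 if the K_7 on S is monochromatic.
For a fixed S, the K_7 on S has C(7, 2) = 21 edges. P[all 21 edges red] = (1/2)^21, and likewise for blue, so P[monochromatic] = 2·(1/2)^21 = 2^{1 − 21} = 1/1048576.
Summing: E[X] = C(45, 7) · 2^{1 − 21} = 45379620 · 1/1048576 = 11344905/262144.
Numerically: E[X] ≈ 43.27738.

E[X] = C(45,7)·2^(1−C(7,2)) = 11344905/262144 ≈ 43.27738.


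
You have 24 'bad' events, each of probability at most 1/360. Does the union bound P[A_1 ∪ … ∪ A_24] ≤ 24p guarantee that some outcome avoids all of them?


Union bound: P[∪_{i=1}^{24} A_i] ≤ Σ_i P[A_i] ≤ 24·p = 24·(1/360) = 1/15.
Numerically: 1/15 ≈ 0.0666667.
Is 1/15 < 1? YES.
Since P[∪ A_i] ≤ 1/15 < 1, the complement has P[∩ A_i^c] ≥ 1 − 1/15 = 14/15 > 0, so some outcome avoids every A_i.

24·p = 1/15 ≈ 0.0666667; existence CERTIFIED by the union bound.


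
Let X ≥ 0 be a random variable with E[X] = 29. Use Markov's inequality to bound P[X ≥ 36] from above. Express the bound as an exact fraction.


μ = E[X] = 29, a = 36.
Markov: P[X ≥ 36] ≤ μ/a = (29)/36 = 29/36.
Numerically: ≈ 0.8056.
(Since a = 36 > μ = 29.0000, the bound 29/36 is < 1 and informative.)

P[X ≥ 36] ≤ 29/36 ≈ 0.8056.


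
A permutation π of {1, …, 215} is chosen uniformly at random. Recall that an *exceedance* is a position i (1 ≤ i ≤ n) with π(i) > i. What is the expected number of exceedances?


Write X = Σ_{i=1}^{215} X_i, where X_i = 1_{π(i) > i}.
For each fixed i, π(i) is uniform over {1, …, 215} (marginal of a uniform permutation), so P[π(i) > i] = (n − i)/n. Summing: Σ_{i=1}^{215} (n − i)/n = (0 + 1 + … + 214)/215 = 215(215 − 1)/(2·215) = (215 − 1)/2.
Hence E[X] = Σ_{i=1}^{215} (215 − i)/215 = 107 ≈ 107.000000.

E[X] = 107 = 107.000000.


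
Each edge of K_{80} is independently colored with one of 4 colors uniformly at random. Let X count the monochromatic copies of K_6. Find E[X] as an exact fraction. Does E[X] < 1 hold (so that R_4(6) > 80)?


E[X] = C(80, 6) · 4^{1 − 15} = 300500200 · 4^{−14} = 300500200/268435456.
As a reduced fraction: E[X] = 37562525/33554432 ≈ 1.119450.
Is E[X] < 1? NO.
Since E[X] ≥ 1, the first-moment bound is inconclusive at n = 80; it does NOT by itself certify R_4(6) > 80.

E[X] = 37562525/33554432 ≈ 1.119450; E[X] ≥ 1; first-moment method inconclusive here.


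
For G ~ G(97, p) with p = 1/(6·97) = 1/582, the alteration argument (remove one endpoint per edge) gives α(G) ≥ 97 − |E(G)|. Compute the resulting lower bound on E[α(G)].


E[|E(G)|] = C(97, 2)·p = 4656 · (1/582) = 8.
E[α(G)] ≥ n − E[|E(G)|] = 97 − 8 = 89.
Numerically: ≈ 89.0000.
(This is only a lower bound; the true E[α(G)] may be larger.)

E[α(G)] ≥ 89 ≈ 89.0000.


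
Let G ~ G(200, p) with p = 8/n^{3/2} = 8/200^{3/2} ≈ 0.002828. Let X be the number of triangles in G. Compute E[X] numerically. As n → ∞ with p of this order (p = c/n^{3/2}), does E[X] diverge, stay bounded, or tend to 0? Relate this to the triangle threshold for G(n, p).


Number of potential triangles: C(200, 3) = 1313400.
Each occurs with probability p³ ≈ (0.002828)³ ≈ 2.262742e-08.
By linearity: E[X] = C(200, 3)·p³ ≈ 1313400 · 2.262742e-08 ≈ 0.0297.
Since α = 3/2 > 1, p = c/n^{3/2} = o(1/n) is below the triangle threshold p ~ 1/n. Asymptotically E[X] ~ (c³/6)·n^{3(1−α)} = (8³/6)·n^{-1.5} → 0, so by Markov's inequality G has no triangles w.h.p.

E[X] ≈ 0.0297; in regime p = Θ(1/n^{3/2}) E[X] tends to 0 (below the triangle threshold p ~ 1/n).


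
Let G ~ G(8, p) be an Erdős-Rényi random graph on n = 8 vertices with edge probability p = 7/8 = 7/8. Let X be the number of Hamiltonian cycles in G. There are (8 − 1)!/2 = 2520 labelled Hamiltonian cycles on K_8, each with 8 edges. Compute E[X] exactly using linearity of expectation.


K_8 has (8 − 1)!/2 = 2520 labelled Hamiltonian cycles.
For each such Hamiltonian cycle H, let X_H = 1 if all 8 edges of H are present in G. Then P[X_H = 1] = p^{8} = (7/8)^{8} = 5764801/16777216.
Summing the indicators: E[X] = Σ_H E[X_H] = 2520 · p^{8} = 2520 · 5764801/16777216 = 1815912315/2097152.
Numerically: E[X] ≈ 865.894.

E[X] = 2520 · (7/8)^{8} = 1815912315/2097152 ≈ 865.894.


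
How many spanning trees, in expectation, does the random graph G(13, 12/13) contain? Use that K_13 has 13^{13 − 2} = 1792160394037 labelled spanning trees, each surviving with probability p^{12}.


K_13 has 13^{13 − 2} = 1792160394037 labelled spanning trees.
For each such spanning tree H, let X_H = 1 if all 12 edges of H are present in G. Then P[X_H = 1] = p^{12} = (12/13)^{12} = 8916100448256/23298085122481.
Summing the indicators: E[X] = Σ_H E[X_H] = 1792160394037 · p^{12} = 1792160394037 · 8916100448256/23298085122481 = 8916100448256/13.
Numerically: E[X] ≈ 6.85854e+11.

E[X] = 1792160394037 · (12/13)^{12} = 8916100448256/13 ≈ 6.85854e+11.


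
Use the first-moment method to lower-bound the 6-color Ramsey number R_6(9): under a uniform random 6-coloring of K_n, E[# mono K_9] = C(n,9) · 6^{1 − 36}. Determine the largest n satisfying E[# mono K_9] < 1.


We need C(n, 9) · 6^{1 − 36} < 1, i.e. C(n, 9) < 6^{36 − 1} = 1719070799748422591028658176.
Check values of n near the boundary:
  n = 4406: C(4406, 9) = 1710356485221788389505285700; 1710356485221788389505285700 < 1719070799748422591028658176? YES
  n = 4407: C(4407, 9) = 1713856532599459170657070050; 1713856532599459170657070050 < 1719070799748422591028658176? YES
  n = 4408: C(4408, 9) = 1717362945146264156457459600; 1717362945146264156457459600 < 1719070799748422591028658176? YES
  n = 4409: C(4409, 9) = 1720875732988608787686577131; 1720875732988608787686577131 < 1719070799748422591028658176? NO
  n = 4410: C(4410, 9) = 1724394906266704102180823710; 1724394906266704102180823710 < 1719070799748422591028658176? NO
  n = 4411: C(4411, 9) = 1727920475134582415883601405; 1727920475134582415883601405 < 1719070799748422591028658176? NO
The largest n with C(n, 9) < 1719070799748422591028658176 is n = 4408 (where E[X] = 35778394690547169926197075/35813974994758803979763712 ≈ 0.999). Hence R_6(9) > 4408, i.e. R_6(9) ≥ 4409.

Largest n = 4408; hence R_6(9) > 4408.


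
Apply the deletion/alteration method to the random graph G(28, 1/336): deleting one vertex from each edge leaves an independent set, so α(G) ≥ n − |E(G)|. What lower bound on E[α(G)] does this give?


E[|E(G)|] = C(28, 2)·p = 378 · (1/336) = 9/8.
E[α(G)] ≥ n − E[|E(G)|] = 28 − 9/8 = 215/8.
Numerically: ≈ 26.875000.
(This is only a lower bound; the true E[α(G)] may be larger.)

E[α(G)] ≥ 215/8 ≈ 26.875000.


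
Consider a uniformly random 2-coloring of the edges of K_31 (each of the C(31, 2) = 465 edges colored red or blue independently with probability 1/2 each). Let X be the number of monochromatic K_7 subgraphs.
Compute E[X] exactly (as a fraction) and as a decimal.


Let X = Σ_S X_S over the C(31, 7) = 2629575 subsets S of size 7, where X_S = 1 if the K_7 on S is monochromatic.
For a fixed S, the K_7 on S has C(7, 2) = 21 edges. P[all 21 edges red] = (1/2)^21, and likewise for blue, so P[monochromatic] = 2·(1/2)^21 = 2^{1 − 21} = 1/1048576.
Summing: E[X] = C(31, 7) · 2^{1 − 21} = 2629575 · 1/1048576 = 2629575/1048576.
Numerically: E[X] ≈ 2.50776.

E[X] = C(31,7)·2^(1−C(7,2)) = 2629575/1048576 ≈ 2.50776.


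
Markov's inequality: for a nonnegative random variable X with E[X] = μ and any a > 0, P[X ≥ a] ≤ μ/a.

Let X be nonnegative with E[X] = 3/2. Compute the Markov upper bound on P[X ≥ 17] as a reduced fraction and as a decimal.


μ = E[X] = 3/2, a = 17.
Markov: P[X ≥ 17] ≤ μ/a = (3/2)/17 = 3/34.
Numerically: ≈ 0.0882.
(Since a = 17 > μ = 1.5000, the bound 3/34 is < 1 and informative.)

P[X ≥ 17] ≤ 3/34 ≈ 0.0882.


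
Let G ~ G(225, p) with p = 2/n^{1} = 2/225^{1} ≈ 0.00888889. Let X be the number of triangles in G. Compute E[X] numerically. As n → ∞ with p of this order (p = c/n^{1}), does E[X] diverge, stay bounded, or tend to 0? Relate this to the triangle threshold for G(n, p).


Number of potential triangles: C(225, 3) = 1873200.
Each occurs with probability p³ ≈ (0.00888889)³ ≈ 7.02331962e-07.
By linearity: E[X] = C(225, 3)·p³ ≈ 1873200 · 7.02331962e-07 ≈ 1.315608.
Here α = 1, so p = 2/n is exactly at the triangle threshold p ~ 1/n. Asymptotically E[X] → c³/6 = 2³/6 = 4/3 ≈ 1.333333, a bounded constant. In this regime the triangle count is asymptotically Poisson(c³/6).

E[X] ≈ 1.315608; in regime p = Θ(1/n^{1}) E[X] stays bounded (at the triangle threshold p ~ 1/n).


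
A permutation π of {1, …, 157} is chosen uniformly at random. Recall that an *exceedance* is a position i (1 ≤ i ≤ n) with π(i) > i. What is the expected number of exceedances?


Write X = Σ_{i=1}^{157} X_i, where X_i = 1_{π(i) > i}.
For each fixed i, π(i) is uniform over {1, …, 157} (marginal of a uniform permutation), so P[π(i) > i] = (n − i)/n. Summing: Σ_{i=1}^{157} (n − i)/n = (0 + 1 + … + 156)/157 = 157(157 − 1)/(2·157) = (157 − 1)/2.
Hence E[X] = Σ_{i=1}^{157} (157 − i)/157 = 78 ≈ 78.00000.

E[X] = 78 = 78.00000.


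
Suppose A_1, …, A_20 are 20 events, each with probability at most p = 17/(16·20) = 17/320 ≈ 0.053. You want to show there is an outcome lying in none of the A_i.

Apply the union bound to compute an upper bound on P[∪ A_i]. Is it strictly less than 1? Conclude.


Union bound: P[∪_{i=1}^{20} A_i] ≤ Σ_i P[A_i] ≤ 20·p = 20·(17/320) = 17/16.
Numerically: 17/16 ≈ 1.062.
Is 17/16 < 1? NO.
Since the bound 17/16 is ≥ 1, the union bound is uninformative here; it does NOT by itself certify existence.

20·p = 17/16 ≈ 1.062; existence NOT certified by the union bound.


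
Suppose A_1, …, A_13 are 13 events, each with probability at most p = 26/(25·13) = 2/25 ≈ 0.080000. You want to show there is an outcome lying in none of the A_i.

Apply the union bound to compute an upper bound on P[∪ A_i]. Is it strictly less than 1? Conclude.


Union bound: P[∪_{i=1}^{13} A_i] ≤ Σ_i P[A_i] ≤ 13·p = 13·(2/25) = 26/25.
Numerically: 26/25 ≈ 1.040000.
Is 26/25 < 1? NO.
Since the bound 26/25 is ≥ 1, the union bound is uninformative here; it does NOT by itself certify existence.

13·p = 26/25 ≈ 1.040000; existence NOT certified by the union bound.


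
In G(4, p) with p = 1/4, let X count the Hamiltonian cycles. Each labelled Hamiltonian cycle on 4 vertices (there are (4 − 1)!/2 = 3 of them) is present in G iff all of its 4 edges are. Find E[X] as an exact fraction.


K_4 has (4 − 1)!/2 = 3 labelled Hamiltonian cycles.
For each such Hamiltonian cycle H, let X_H = 1 if all 4 edges of H are present in G. Then P[X_H = 1] = p^{4} = (1/4)^{4} = 1/256.
Summing the indicators: E[X] = Σ_H E[X_H] = 3 · p^{4} = 3 · 1/256 = 3/256.
Numerically: E[X] ≈ 0.0117188.

E[X] = 3 · (1/4)^{4} = 3/256 ≈ 0.0117188.


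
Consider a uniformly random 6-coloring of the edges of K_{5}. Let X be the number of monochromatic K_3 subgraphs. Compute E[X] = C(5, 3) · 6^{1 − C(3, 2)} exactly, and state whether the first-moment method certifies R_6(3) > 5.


E[X] = C(5, 3) · 6^{1 − 3} = 10 · 6^{−2} = 10/36.
As a reduced fraction: E[X] = 5/18 ≈ 0.2778.
Is E[X] < 1? YES.
Since E[X] < 1, there exists a 6-coloring of K_{5} with no monochromatic K_3; hence R_6(3) > 5.

E[X] = 5/18 ≈ 0.2778; E[X] < 1, so R_6(3) > 5.


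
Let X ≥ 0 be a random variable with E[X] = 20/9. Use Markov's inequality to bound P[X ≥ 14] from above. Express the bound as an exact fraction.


μ = E[X] = 20/9, a = 14.
Markov: P[X ≥ 14] ≤ μ/a = (20/9)/14 = 10/63.
Numerically: ≈ 0.158730.
(Since a = 14 > μ = 2.222222, the bound 10/63 is < 1 and informative.)

P[X ≥ 14] ≤ 10/63 ≈ 0.158730.


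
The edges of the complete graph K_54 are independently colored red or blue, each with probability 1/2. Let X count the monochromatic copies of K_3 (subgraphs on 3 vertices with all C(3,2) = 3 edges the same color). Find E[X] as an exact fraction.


Let X = Σ_S X_S over the C(54, 3) = 24804 subsets S of size 3, where X_S = 1 if the K_3 on S is monochromatic.
For a fixed S, the K_3 on S has C(3, 2) = 3 edges. P[all 3 edges red] = (1/2)^3, and likewise for blue, so P[monochromatic] = 2·(1/2)^3 = 2^{1 − 3} = 1/4.
Summing: E[X] = C(54, 3) · 2^{1 − 3} = 24804 · 1/4 = 6201.
Numerically: E[X] ≈ 6201.000.

E[X] = C(54,3)·2^(1−C(3,2)) = 6201 ≈ 6201.000.


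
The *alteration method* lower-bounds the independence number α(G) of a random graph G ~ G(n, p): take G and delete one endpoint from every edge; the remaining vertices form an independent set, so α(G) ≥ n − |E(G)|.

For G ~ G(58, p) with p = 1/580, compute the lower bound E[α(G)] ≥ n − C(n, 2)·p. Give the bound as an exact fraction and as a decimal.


E[|E(G)|] = C(58, 2)·p = 1653 · (1/580) = 57/20.
E[α(G)] ≥ n − E[|E(G)|] = 58 − 57/20 = 1103/20.
Numerically: ≈ 55.15000.
(This is only a lower bound; the true E[α(G)] may be larger.)

E[α(G)] ≥ 1103/20 ≈ 55.15000.


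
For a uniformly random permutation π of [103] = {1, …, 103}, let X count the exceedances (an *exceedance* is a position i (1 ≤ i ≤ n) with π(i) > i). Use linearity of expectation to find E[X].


Write X = Σ_{i=1}^{103} X_i, where X_i = 1_{π(i) > i}.
For each fixed i, π(i) is uniform over {1, …, 103} (marginal of a uniform permutation), so P[π(i) > i] = (n − i)/n. Summing: Σ_{i=1}^{103} (n − i)/n = (0 + 1 + … + 102)/103 = 103(103 − 1)/(2·103) = (103 − 1)/2.
Hence E[X] = Σ_{i=1}^{103} (103 − i)/103 = 51 ≈ 51.000.

E[X] = 51 = 51.000.


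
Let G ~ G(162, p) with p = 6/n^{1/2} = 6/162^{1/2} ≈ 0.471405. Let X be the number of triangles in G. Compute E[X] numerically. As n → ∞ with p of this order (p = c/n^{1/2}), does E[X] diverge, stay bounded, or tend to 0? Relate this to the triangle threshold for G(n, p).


Number of potential triangles: C(162, 3) = 695520.
Each occurs with probability p³ ≈ (0.471405)³ ≈ 1.04756560e-01.
By linearity: E[X] = C(162, 3)·p³ ≈ 695520 · 1.04756560e-01 ≈ 72860.282733.
Since α = 1/2 < 1, p = c/n^{1/2} ≫ 1/n is above the triangle threshold p ~ 1/n. Asymptotically E[X] ~ (c³/6)·n^{3(1−α)} = (6³/6)·n^{1.5} → ∞; triangles are abundant w.h.p.

E[X] ≈ 72860.282733; in regime p = Θ(1/n^{1/2}) E[X] diverges (above the triangle threshold p ~ 1/n).


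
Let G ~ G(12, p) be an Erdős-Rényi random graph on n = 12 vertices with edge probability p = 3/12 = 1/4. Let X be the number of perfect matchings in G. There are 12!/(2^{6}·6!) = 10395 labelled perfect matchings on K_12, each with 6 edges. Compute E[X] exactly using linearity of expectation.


K_12 has 12!/(2^{6}·6!) = 10395 labelled perfect matchings.
For each such perfect matching H, let X_H = 1 if all 6 edges of H are present in G. Then P[X_H = 1] = p^{6} = (1/4)^{6} = 1/4096.
By linearity: E[X] = Σ_H E[X_H] = 10395 · p^{6} = 10395 · 1/4096 = 10395/4096.
Numerically: E[X] ≈ 2.5378.

E[X] = 10395 · (1/4)^{6} = 10395/4096 ≈ 2.5378.


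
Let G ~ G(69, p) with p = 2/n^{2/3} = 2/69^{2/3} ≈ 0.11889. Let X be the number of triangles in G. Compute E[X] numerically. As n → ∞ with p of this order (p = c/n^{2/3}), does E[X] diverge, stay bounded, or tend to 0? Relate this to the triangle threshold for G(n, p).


Number of potential triangles: C(69, 3) = 52394.
Each occurs with probability p³ ≈ (0.11889)³ ≈ 1.6803193e-03.
By linearity: E[X] = C(69, 3)·p³ ≈ 52394 · 1.6803193e-03 ≈ 88.03865.
Since α = 2/3 < 1, p = c/n^{2/3} ≫ 1/n is above the triangle threshold p ~ 1/n. Asymptotically E[X] ~ (c³/6)·n^{3(1−α)} = (2³/6)·n^{1} → ∞; triangles are abundant w.h.p.

E[X] ≈ 88.03865; in regime p = Θ(1/n^{2/3}) E[X] diverges (above the triangle threshold p ~ 1/n).


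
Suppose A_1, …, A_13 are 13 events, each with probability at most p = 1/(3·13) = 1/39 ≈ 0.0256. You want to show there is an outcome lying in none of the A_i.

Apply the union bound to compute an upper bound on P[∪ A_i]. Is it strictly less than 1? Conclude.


Union bound: P[∪_{i=1}^{13} A_i] ≤ Σ_i P[A_i] ≤ 13·p = 13·(1/39) = 1/3.
Numerically: 1/3 ≈ 0.3333.
Is 1/3 < 1? YES.
Since P[∪ A_i] ≤ 1/3 < 1, the complement has P[∩ A_i^c] ≥ 1 − 1/3 = 2/3 > 0, so some outcome avoids every A_i.

13·p = 1/3 ≈ 0.3333; existence CERTIFIED by the union bound.


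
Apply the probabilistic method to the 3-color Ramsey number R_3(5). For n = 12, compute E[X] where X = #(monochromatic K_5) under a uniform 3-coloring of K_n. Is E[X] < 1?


E[X] = C(12, 5) · 3^{1 − 10} = 792 · 3^{−9} = 792/19683.
As a reduced fraction: E[X] = 88/2187 ≈ 0.0402.
Is E[X] < 1? YES.
Since E[X] < 1, there exists a 3-coloring of K_{12} with no monochromatic K_5; hence R_3(5) > 12.

E[X] = 88/2187 ≈ 0.0402; E[X] < 1, so R_3(5) > 12.


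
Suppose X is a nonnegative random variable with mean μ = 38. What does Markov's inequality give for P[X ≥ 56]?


μ = E[X] = 38, a = 56.
Markov: P[X ≥ 56] ≤ μ/a = (38)/56 = 19/28.
Numerically: ≈ 0.678571.
(Since a = 56 > μ = 38.000000, the bound 19/28 is < 1 and informative.)

P[X ≥ 56] ≤ 19/28 ≈ 0.678571.


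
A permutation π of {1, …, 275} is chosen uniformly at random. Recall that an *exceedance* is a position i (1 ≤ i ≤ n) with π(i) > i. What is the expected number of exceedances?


Write X = Σ_{i=1}^{275} X_i, where X_i = 1_{π(i) > i}.
For each fixed i, π(i) is uniform over {1, …, 275} (marginal of a uniform permutation), so P[π(i) > i] = (n − i)/n. Summing: Σ_{i=1}^{275} (n − i)/n = (0 + 1 + … + 274)/275 = 275(275 − 1)/(2·275) = (275 − 1)/2.
Hence E[X] = Σ_{i=1}^{275} (275 − i)/275 = 137 ≈ 137.000000.

E[X] = 137 = 137.000000.


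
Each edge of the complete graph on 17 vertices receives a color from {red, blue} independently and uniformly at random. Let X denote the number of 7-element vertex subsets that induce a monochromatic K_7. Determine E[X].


Let X = Σ_S X_S over the C(17, 7) = 19448 subsets S of size 7, where X_S = 1 if the K_7 on S is monochromatic.
For a fixed S, the K_7 on S has C(7, 2) = 21 edges. P[all 21 edges red] = (1/2)^21, and likewise for blue, so P[monochromatic] = 2·(1/2)^21 = 2^{1 − 21} = 1/1048576.
Summing: E[X] = C(17, 7) · 2^{1 − 21} = 19448 · 1/1048576 = 2431/131072.
Numerically: E[X] ≈ 0.01855.

E[X] = C(17,7)·2^(1−C(7,2)) = 2431/131072 ≈ 0.01855.


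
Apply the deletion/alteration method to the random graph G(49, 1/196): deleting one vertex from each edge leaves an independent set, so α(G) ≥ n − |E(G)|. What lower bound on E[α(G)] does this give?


E[|E(G)|] = C(49, 2)·p = 1176 · (1/196) = 6.
E[α(G)] ≥ n − E[|E(G)|] = 49 − 6 = 43.
Numerically: ≈ 43.00000.
(This is only a lower bound; the true E[α(G)] may be larger.)

E[α(G)] ≥ 43 ≈ 43.00000.


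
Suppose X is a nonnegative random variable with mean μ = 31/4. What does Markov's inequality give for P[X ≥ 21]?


μ = E[X] = 31/4, a = 21.
Markov: P[X ≥ 21] ≤ μ/a = (31/4)/21 = 31/84.
Numerically: ≈ 0.36905.
(Since a = 21 > μ = 7.75000, the bound 31/84 is < 1 and informative.)

P[X ≥ 21] ≤ 31/84 ≈ 0.36905.


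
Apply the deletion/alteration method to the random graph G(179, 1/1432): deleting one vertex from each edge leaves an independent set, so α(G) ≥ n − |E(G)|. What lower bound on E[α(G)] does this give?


E[|E(G)|] = C(179, 2)·p = 15931 · (1/1432) = 89/8.
E[α(G)] ≥ n − E[|E(G)|] = 179 − 89/8 = 1343/8.
Numerically: ≈ 167.875000.
(This is only a lower bound; the true E[α(G)] may be larger.)

E[α(G)] ≥ 1343/8 ≈ 167.875000.


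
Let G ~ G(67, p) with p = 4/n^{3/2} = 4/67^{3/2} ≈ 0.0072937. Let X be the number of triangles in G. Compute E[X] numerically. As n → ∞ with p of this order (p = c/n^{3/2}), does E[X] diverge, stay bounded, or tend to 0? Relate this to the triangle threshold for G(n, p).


Number of potential triangles: C(67, 3) = 47905.
Each occurs with probability p³ ≈ (0.0072937)³ ≈ 3.88010396e-07.
By linearity: E[X] = C(67, 3)·p³ ≈ 47905 · 3.88010396e-07 ≈ 0.018588.
Since α = 3/2 > 1, p = c/n^{3/2} = o(1/n) is below the triangle threshold p ~ 1/n. Asymptotically E[X] ~ (c³/6)·n^{3(1−α)} = (4³/6)·n^{-1.5} → 0, so by Markov's inequality G has no triangles w.h.p.

E[X] ≈ 0.018588; in regime p = Θ(1/n^{3/2}) E[X] tends to 0 (below the triangle threshold p ~ 1/n).


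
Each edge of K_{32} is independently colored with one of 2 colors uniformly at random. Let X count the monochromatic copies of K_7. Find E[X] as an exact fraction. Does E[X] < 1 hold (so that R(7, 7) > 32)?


E[X] = C(32, 7) · 2^{1 − 21} = 3365856 · 2^{−20} = 3365856/1048576.
As a reduced fraction: E[X] = 105183/32768 ≈ 3.210.
Is E[X] < 1? NO.
Since E[X] ≥ 1, the first-moment bound is inconclusive at n = 32; it does NOT by itself certify R(7, 7) > 32.

E[X] = 105183/32768 ≈ 3.210; E[X] ≥ 1; first-moment method inconclusive here.


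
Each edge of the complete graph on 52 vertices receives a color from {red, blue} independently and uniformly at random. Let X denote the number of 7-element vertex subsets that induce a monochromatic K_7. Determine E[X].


Let X = Σ_S X_S over the C(52, 7) = 133784560 subsets S of size 7, where X_S = 1 if the K_7 on S is monochromatic.
For a fixed S, the K_7 on S has C(7, 2) = 21 edges. P[all 21 edges red] = (1/2)^21, and likewise for blue, so P[monochromatic] = 2·(1/2)^21 = 2^{1 − 21} = 1/1048576.
Summing: E[X] = C(52, 7) · 2^{1 − 21} = 133784560 · 1/1048576 = 8361535/65536.
Numerically: E[X] ≈ 127.58690.

E[X] = C(52,7)·2^(1−C(7,2)) = 8361535/65536 ≈ 127.58690.


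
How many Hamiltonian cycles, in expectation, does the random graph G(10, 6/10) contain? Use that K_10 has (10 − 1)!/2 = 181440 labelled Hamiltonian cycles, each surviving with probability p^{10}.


K_10 has (10 − 1)!/2 = 181440 labelled Hamiltonian cycles.
For each such Hamiltonian cycle H, let X_H = 1 if all 10 edges of H are present in G. Then P[X_H = 1] = p^{10} = (3/5)^{10} = 59049/9765625.
By linearity of expectation: E[X] = Σ_H E[X_H] = 181440 · p^{10} = 181440 · 59049/9765625 = 2142770112/1953125.
Numerically: E[X] ≈ 1.1e+03.

E[X] = 181440 · (3/5)^{10} = 2142770112/1953125 ≈ 1.1e+03.


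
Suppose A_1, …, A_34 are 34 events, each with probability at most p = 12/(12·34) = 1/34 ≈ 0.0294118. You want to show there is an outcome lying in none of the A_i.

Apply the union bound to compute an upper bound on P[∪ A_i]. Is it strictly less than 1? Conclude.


Union bound: P[∪_{i=1}^{34} A_i] ≤ Σ_i P[A_i] ≤ 34·p = 34·(1/34) = 1.
Numerically: 1 ≈ 1.0000000.
Is 1 < 1? NO.
Since the bound 1 is ≥ 1, the union bound is uninformative here; it does NOT by itself certify existence.

34·p = 1 ≈ 1.0000000; existence NOT certified by the union bound.


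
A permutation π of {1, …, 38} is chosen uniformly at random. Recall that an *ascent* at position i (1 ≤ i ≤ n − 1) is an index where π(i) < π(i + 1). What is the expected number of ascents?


Write X = Σ X_I over i = 1, …, 37, with X_I the indicator of one ascent.
There are 37 indicators.
For each fixed i, the pair (π(i), π(i+1)) is a uniformly random ordered pair of distinct values from {1, …, 38}; by symmetry P[π(i) < π(i+1)] = 1/2.
By linearity: E[X] = 37 · (1/2) = (38 − 1) · (1/2) = 37/2 ≈ 18.500.

E[X] = 37/2 = 18.500.
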